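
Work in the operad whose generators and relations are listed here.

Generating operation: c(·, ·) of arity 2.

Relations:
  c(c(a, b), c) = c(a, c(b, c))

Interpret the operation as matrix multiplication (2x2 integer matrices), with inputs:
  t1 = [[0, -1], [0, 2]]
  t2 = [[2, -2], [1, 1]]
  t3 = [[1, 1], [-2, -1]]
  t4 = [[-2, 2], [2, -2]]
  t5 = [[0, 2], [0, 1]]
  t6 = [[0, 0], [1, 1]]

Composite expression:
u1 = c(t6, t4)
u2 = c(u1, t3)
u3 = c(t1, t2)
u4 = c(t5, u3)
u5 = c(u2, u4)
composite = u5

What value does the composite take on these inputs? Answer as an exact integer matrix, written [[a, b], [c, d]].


[[0, 0], [0, 0]]


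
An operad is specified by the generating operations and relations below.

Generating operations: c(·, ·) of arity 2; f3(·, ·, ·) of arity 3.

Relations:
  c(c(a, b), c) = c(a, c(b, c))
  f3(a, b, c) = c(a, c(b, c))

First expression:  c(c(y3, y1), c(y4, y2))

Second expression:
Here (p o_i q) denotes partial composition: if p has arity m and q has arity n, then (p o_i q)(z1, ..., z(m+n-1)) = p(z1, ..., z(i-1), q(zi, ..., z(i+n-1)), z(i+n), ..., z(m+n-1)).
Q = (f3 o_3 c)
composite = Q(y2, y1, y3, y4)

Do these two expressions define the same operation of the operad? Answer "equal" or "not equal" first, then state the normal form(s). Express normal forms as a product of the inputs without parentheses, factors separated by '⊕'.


not equal; first: y3 ⊕ y1 ⊕ y4 ⊕ y2; second: y2 ⊕ y1 ⊕ y3 ⊕ y4

The first expression reduces to y3 ⊕ y1 ⊕ y4 ⊕ y2
The second expression reduces to y2 ⊕ y1 ⊕ y3 ⊕ y4
Different reductions; not equal.


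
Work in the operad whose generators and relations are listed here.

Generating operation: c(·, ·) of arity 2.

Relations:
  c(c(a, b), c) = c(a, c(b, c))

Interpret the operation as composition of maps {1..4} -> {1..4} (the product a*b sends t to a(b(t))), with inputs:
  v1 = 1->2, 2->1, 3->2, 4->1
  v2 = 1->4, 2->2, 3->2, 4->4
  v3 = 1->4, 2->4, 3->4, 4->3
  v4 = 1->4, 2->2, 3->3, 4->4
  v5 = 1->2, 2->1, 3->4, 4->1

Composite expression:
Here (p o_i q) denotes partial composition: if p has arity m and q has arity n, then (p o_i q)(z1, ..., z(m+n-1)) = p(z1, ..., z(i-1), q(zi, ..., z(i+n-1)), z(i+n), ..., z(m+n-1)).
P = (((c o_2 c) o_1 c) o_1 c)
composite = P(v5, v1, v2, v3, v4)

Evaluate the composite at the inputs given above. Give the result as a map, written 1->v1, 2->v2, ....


1->2, 2->2, 3->2, 4->2


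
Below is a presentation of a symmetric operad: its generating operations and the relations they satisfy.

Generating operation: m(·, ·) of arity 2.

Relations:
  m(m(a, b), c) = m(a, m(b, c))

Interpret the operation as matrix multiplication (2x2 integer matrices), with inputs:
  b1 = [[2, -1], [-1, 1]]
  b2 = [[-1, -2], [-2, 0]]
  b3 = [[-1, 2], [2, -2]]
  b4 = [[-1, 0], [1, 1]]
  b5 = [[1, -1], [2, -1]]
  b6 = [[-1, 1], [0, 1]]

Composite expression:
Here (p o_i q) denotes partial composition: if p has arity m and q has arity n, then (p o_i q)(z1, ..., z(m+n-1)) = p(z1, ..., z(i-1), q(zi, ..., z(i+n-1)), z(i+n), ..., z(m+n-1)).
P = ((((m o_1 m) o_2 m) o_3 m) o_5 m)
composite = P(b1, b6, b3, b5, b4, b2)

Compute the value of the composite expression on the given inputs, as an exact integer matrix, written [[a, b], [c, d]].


[[-14, -20], [6, 8]]


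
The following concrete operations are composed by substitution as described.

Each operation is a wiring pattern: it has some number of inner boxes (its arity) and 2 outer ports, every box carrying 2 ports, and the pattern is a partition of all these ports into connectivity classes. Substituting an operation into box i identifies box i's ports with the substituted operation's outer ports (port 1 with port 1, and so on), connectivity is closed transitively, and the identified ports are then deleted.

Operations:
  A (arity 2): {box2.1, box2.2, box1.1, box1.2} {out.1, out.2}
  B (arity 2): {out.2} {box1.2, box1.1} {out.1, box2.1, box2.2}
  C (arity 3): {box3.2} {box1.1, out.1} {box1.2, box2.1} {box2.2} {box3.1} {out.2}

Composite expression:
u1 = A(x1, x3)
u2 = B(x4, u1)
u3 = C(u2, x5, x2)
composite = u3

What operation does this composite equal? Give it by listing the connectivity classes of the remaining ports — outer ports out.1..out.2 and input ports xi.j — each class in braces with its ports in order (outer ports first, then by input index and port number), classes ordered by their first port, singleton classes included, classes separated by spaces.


After gluing at C, chains via deleted ports link the x-ports.
composing A on (x1, x3), with out.j its own outer ports: {out.1, out.2} {x1.1, x1.2, x3.1, x3.2}
composing B on (x4, x1, x3), with out.j its own outer ports: {out.1} {out.2} {x1.1, x1.2, x3.1, x3.2} {x4.1, x4.2}
composing C on (x4, x1, x3, x5, x2), with out.j its own outer ports: {out.1} {out.2} {x1.1, x1.2, x3.1, x3.2} {x2.1} {x2.2} {x4.1, x4.2} {x5.1} {x5.2}

{out.1} {out.2} {x1.1, x1.2, x3.1, x3.2} {x2.1} {x2.2} {x4.1, x4.2} {x5.1} {x5.2}


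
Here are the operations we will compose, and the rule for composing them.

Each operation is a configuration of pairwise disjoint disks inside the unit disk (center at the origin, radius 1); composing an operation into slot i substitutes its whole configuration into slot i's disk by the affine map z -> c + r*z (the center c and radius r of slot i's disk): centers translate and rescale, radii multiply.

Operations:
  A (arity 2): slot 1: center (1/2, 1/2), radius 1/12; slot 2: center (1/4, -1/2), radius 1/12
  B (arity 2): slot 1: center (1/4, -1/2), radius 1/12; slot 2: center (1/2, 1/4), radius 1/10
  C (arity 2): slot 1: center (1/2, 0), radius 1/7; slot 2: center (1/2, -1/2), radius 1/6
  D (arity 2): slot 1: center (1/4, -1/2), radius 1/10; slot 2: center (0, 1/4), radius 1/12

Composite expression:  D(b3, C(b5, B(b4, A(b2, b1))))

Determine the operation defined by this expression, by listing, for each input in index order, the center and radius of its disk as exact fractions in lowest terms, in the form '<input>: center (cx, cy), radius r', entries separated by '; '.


Nesting under D composes maps z -> c + r*z down each b-path.
for b3, the 1-step affine chain lands on center (1/4, -1/2), radius 1/10
for b5, the 2-step affine chain lands on center (1/24, 1/4), radius 1/84
for b4, the 3-step affine chain lands on center (13/288, 29/144), radius 1/864
for b2, the 4-step affine chain lands on center (71/1440, 17/80), radius 1/8640
for b1, the 4-step affine chain lands on center (47/960, 19/90), radius 1/8640

b1: center (47/960, 19/90), radius 1/8640; b2: center (71/1440, 17/80), radius 1/8640; b3: center (1/4, -1/2), radius 1/10; b4: center (13/288, 29/144), radius 1/864; b5: center (1/24, 1/4), radius 1/84


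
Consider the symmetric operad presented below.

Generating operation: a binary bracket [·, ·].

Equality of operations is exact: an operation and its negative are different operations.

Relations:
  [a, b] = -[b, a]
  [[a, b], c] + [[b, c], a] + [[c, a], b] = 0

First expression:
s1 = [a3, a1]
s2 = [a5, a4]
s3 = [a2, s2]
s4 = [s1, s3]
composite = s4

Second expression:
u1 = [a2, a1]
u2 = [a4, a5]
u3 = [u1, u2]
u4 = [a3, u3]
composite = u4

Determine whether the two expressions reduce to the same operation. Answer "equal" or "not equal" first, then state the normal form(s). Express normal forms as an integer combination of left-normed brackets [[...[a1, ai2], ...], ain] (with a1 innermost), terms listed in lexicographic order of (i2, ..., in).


not equal: they reduce to [[[[a1, a3], a2], a4], a5] - [[[[a1, a3], a2], a5], a4] - [[[[a1, a3], a4], a5], a2] + [[[[a1, a3], a5], a4], a2] and [[[[a1, a2], a4], a5], a3] - [[[[a1, a2], a5], a4], a3]

The first expression, normalized: [[[[a1, a3], a2], a4], a5] - [[[[a1, a3], a2], a5], a4] - [[[[a1, a3], a4], a5], a2] + [[[[a1, a3], a5], a4], a2]
The second expression, normalized: [[[[a1, a2], a4], a5], a3] - [[[[a1, a2], a5], a4], a3]
They disagree, so not equal.


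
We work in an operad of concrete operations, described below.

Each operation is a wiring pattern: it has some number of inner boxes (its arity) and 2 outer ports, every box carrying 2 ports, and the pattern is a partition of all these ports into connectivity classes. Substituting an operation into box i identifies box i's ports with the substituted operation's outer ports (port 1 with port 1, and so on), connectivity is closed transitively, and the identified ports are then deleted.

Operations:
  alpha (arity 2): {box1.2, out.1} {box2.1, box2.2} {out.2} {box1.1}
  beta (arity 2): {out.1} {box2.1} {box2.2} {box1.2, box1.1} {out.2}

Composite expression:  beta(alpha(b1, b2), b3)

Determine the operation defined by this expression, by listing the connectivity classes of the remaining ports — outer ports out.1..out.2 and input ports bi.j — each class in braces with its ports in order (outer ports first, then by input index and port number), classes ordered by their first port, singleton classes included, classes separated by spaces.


{out.1} {out.2} {b1.1} {b1.2} {b2.1, b2.2} {b3.1} {b3.2}


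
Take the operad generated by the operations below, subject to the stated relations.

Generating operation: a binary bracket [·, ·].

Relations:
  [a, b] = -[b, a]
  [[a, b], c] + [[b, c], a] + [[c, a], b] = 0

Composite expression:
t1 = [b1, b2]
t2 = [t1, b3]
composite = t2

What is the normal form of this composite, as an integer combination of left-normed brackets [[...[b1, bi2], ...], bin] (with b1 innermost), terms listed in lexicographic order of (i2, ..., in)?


Expand each bracket as ab - ba; the b1-initial words give the coefficients.
Composite bracket: [[b1, b2], b3]
Under [a, b] = ab - ba we get 4 signed associative words (2^2 = 4).
Keep just the words that open with b1:
  b1b2b3 (sign +1) contributes +[[b1, b2], b3]

[[b1, b2], b3]


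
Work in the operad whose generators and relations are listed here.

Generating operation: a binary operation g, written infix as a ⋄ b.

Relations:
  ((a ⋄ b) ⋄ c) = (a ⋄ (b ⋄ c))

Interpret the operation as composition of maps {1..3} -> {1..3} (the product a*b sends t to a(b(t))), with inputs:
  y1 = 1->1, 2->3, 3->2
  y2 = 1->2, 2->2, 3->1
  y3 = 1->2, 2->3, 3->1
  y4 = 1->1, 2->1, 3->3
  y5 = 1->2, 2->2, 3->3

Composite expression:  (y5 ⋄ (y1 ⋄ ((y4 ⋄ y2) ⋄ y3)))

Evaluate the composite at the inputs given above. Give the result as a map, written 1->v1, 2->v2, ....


(y4 ⋄ y2) = 1->1, 2->1, 3->1
((y4 ⋄ y2) ⋄ y3) = 1->1, 2->1, 3->1
(y1 ⋄ ((y4 ⋄ y2) ⋄ y3)) = 1->1, 2->1, 3->1
(y5 ⋄ (y1 ⋄ ((y4 ⋄ y2) ⋄ y3))) = 1->2, 2->2, 3->2

1->2, 2->2, 3->2


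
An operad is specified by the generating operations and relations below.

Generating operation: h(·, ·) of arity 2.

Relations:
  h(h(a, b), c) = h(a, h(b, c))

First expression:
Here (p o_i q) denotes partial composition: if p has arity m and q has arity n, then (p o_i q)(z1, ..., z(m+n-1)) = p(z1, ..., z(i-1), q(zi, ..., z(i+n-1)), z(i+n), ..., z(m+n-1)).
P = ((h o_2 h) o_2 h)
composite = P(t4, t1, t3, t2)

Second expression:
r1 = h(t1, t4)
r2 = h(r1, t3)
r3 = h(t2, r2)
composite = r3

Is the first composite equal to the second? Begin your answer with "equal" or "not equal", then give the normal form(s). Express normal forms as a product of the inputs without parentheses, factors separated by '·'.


not equal: they reduce to t4 · t1 · t3 · t2 and t2 · t1 · t4 · t3

Normal form of the first expression: t4 · t1 · t3 · t2
Normal form of the second expression: t2 · t1 · t4 · t3
The normal forms differ: not equal.


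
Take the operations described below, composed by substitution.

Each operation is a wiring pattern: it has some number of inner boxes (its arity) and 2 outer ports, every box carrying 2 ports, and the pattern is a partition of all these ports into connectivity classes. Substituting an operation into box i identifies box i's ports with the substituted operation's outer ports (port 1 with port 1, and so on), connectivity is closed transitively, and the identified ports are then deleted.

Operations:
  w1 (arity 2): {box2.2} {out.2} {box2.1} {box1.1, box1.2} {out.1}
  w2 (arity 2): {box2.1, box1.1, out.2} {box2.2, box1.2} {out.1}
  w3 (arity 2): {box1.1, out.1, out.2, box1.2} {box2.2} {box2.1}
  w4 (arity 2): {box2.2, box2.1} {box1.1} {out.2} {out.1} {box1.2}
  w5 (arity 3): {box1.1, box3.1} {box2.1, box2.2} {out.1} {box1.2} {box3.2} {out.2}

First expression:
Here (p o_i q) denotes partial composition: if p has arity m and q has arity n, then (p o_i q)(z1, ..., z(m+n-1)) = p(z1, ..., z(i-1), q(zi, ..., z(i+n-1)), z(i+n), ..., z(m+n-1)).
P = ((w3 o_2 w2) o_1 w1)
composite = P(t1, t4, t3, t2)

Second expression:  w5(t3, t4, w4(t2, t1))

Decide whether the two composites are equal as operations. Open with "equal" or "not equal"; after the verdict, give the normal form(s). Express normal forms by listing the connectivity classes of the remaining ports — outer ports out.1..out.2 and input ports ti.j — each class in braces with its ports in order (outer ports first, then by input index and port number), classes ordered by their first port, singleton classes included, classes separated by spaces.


not equal: they reduce to {out.1, out.2} {t1.1, t1.2} {t2.1, t3.1} {t2.2, t3.2} {t4.1} {t4.2} and {out.1} {out.2} {t1.1, t1.2} {t2.1} {t2.2} {t3.1} {t3.2} {t4.1, t4.2}


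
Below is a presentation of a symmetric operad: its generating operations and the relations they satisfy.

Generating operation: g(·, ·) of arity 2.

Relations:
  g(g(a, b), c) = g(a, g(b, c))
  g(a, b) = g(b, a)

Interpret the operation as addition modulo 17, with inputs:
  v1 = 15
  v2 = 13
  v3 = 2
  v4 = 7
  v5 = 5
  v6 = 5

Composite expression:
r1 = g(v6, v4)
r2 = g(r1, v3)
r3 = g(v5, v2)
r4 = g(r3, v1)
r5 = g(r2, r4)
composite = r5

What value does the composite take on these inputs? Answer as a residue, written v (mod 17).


g(v6, v4) = 12
g(g(v6, v4), v3) = 14
g(v5, v2) = 1
g(g(v5, v2), v1) = 16
g(g(g(v6, v4), v3), g(g(v5, v2), v1)) = 13

13 (mod 17)


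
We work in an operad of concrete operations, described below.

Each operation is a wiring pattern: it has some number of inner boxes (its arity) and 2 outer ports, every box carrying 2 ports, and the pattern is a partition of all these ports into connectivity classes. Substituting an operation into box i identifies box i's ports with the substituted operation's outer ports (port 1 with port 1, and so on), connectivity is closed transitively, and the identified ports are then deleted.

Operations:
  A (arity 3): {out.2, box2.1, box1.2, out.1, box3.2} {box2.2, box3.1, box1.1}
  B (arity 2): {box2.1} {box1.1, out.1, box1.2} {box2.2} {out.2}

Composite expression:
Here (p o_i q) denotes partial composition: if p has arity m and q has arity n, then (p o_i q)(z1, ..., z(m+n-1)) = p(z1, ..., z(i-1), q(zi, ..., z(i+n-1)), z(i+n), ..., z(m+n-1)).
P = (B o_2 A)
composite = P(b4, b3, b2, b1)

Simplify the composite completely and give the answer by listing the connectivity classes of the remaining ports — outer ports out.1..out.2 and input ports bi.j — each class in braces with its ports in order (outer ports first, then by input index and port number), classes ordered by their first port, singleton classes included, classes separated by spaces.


{out.1, b4.1, b4.2} {out.2} {b1.1, b2.2, b3.1} {b1.2, b2.1, b3.2}

Treat the ports identified at B as solder joints: merge, then drop.
A over (b3, b2, b1) gives {out.1, out.2, b1.2, b2.1, b3.2} {b1.1, b2.2, b3.1}, out.j being that stage's outer ports
B over (b4, b3, b2, b1) gives {out.1, b4.1, b4.2} {out.2} {b1.1, b2.2, b3.1} {b1.2, b2.1, b3.2}, out.j being that stage's outer ports


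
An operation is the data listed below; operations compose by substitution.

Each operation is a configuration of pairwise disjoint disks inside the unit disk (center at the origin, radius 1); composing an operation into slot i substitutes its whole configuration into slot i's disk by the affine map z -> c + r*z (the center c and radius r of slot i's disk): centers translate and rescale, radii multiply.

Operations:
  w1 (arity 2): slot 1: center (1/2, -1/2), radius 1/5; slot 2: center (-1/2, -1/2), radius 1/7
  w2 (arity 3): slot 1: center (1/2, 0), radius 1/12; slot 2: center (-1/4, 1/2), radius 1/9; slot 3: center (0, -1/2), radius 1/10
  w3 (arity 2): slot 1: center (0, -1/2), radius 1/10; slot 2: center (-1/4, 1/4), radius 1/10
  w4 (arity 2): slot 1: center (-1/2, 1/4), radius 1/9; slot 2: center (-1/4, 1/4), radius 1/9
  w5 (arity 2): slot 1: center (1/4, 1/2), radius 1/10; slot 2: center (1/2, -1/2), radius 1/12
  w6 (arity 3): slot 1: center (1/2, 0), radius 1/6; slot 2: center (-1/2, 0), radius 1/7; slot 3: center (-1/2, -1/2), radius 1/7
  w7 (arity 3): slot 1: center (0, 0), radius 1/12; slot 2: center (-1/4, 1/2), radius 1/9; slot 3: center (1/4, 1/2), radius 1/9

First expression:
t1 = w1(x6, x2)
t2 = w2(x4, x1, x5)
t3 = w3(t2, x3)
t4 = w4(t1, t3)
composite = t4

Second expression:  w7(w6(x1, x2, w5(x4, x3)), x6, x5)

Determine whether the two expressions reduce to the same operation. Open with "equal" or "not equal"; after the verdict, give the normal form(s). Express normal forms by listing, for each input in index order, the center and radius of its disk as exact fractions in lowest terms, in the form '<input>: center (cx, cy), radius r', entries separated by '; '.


not equal; the first gives x1: center (-91/360, 1/5), radius 1/810; x2: center (-5/9, 7/36), radius 1/63; x3: center (-5/18, 5/18), radius 1/90; x4: center (-11/45, 7/36), radius 1/1080; x5: center (-1/4, 17/90), radius 1/900; x6: center (-4/9, 7/36), radius 1/45 and the second x1: center (1/24, 0), radius 1/72; x2: center (-1/24, 0), radius 1/84; x3: center (-1/28, -1/21), radius 1/1008; x4: center (-13/336, -1/28), radius 1/840; x5: center (1/4, 1/2), radius 1/9; x6: center (-1/4, 1/2), radius 1/9

Reducing the first expression gives x1: center (-91/360, 1/5), radius 1/810; x2: center (-5/9, 7/36), radius 1/63; x3: center (-5/18, 5/18), radius 1/90; x4: center (-11/45, 7/36), radius 1/1080; x5: center (-1/4, 17/90), radius 1/900; x6: center (-4/9, 7/36), radius 1/45
Reducing the second expression gives x1: center (1/24, 0), radius 1/72; x2: center (-1/24, 0), radius 1/84; x3: center (-1/28, -1/21), radius 1/1008; x4: center (-13/336, -1/28), radius 1/840; x5: center (1/4, 1/2), radius 1/9; x6: center (-1/4, 1/2), radius 1/9
No match — not equal.


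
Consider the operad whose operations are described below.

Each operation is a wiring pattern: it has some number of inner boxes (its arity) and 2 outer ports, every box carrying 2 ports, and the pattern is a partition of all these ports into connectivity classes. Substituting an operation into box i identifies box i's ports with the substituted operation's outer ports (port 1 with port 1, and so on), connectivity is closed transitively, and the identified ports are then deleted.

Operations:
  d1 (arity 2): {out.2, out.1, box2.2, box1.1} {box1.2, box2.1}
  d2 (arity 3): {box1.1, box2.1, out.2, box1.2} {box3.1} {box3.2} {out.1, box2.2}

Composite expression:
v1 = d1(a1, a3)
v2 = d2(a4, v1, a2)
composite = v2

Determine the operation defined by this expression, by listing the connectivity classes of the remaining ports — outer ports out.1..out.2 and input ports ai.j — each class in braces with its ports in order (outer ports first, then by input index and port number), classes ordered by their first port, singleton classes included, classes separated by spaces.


Connectivity passes through glued d2-boundaries; trace each wire chain.
after d1, the pattern on (a1, a3) reads {out.1, out.2, a1.1, a3.2} {a1.2, a3.1} (out.j = its outer ports)
after d2, the pattern on (a4, a1, a3, a2) reads {out.1, out.2, a1.1, a3.2, a4.1, a4.2} {a1.2, a3.1} {a2.1} {a2.2} (out.j = its outer ports)

{out.1, out.2, a1.1, a3.2, a4.1, a4.2} {a1.2, a3.1} {a2.1} {a2.2}


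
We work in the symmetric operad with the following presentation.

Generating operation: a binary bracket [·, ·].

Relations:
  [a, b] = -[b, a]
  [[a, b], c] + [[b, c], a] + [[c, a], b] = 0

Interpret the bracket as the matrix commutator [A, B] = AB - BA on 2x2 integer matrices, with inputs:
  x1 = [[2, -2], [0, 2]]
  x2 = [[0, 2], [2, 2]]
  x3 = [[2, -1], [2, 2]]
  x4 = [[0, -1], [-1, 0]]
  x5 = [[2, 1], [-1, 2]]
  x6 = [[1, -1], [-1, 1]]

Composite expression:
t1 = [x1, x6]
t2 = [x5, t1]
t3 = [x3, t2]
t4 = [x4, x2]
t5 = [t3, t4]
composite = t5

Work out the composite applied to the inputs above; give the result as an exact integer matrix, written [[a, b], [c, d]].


[[0, -48], [-48, 0]]


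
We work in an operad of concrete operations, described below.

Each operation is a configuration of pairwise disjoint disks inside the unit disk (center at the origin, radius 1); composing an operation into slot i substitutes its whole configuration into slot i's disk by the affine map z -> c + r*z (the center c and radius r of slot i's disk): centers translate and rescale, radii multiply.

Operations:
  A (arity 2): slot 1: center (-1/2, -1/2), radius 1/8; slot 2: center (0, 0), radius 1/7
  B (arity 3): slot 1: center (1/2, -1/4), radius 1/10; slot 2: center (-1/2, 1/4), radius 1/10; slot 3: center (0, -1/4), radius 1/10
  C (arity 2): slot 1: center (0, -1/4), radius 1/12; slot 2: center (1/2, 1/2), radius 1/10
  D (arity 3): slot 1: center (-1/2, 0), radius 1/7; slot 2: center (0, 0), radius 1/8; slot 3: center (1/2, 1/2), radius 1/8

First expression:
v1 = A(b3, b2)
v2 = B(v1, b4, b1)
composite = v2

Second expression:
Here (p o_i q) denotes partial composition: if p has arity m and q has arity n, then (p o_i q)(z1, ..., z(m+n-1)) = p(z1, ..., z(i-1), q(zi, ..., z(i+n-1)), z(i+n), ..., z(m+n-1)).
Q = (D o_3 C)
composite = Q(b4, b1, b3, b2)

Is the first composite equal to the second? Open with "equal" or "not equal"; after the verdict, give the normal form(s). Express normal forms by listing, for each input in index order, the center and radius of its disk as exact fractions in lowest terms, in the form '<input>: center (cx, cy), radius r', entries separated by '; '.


not equal: they reduce to b1: center (0, -1/4), radius 1/10; b2: center (1/2, -1/4), radius 1/70; b3: center (9/20, -3/10), radius 1/80; b4: center (-1/2, 1/4), radius 1/10 and b1: center (0, 0), radius 1/8; b2: center (9/16, 9/16), radius 1/80; b3: center (1/2, 15/32), radius 1/96; b4: center (-1/2, 0), radius 1/7

Normal form of the first expression: b1: center (0, -1/4), radius 1/10; b2: center (1/2, -1/4), radius 1/70; b3: center (9/20, -3/10), radius 1/80; b4: center (-1/2, 1/4), radius 1/10
Normal form of the second expression: b1: center (0, 0), radius 1/8; b2: center (9/16, 9/16), radius 1/80; b3: center (1/2, 15/32), radius 1/96; b4: center (-1/2, 0), radius 1/7
The normal forms differ: not equal.


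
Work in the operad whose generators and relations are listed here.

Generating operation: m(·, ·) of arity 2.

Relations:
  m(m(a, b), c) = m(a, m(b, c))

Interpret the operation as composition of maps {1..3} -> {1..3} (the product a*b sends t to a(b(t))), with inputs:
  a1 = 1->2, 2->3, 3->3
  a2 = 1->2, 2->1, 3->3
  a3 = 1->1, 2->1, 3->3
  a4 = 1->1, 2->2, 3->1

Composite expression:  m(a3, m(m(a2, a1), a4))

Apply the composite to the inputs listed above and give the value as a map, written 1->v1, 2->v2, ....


1->1, 2->3, 3->1


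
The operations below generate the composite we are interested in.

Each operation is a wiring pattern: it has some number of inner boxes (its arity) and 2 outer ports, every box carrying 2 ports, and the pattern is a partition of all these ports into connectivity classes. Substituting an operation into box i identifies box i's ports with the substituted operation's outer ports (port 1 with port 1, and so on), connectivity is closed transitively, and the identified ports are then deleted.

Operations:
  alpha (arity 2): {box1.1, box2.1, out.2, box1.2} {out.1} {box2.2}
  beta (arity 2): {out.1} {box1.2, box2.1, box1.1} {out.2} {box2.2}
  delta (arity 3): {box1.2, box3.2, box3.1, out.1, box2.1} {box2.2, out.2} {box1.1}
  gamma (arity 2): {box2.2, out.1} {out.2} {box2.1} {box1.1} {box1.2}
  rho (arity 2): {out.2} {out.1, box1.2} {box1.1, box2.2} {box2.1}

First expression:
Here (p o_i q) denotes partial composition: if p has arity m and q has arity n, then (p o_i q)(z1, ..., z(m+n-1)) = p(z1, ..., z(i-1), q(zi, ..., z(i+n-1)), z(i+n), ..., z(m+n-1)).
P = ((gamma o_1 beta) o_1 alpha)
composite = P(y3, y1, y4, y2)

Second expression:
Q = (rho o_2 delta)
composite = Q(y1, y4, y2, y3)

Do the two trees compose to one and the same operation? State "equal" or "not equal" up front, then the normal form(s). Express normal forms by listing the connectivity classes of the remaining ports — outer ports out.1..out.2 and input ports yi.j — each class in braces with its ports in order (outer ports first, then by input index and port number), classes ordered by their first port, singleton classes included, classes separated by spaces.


not equal; first: {out.1, y2.2} {out.2} {y1.1, y3.1, y3.2, y4.1} {y1.2} {y2.1} {y4.2}; second: {out.1, y1.2} {out.2} {y1.1, y2.2} {y2.1, y3.1, y3.2, y4.2} {y4.1}

In normal form, the first expression is {out.1, y2.2} {out.2} {y1.1, y3.1, y3.2, y4.1} {y1.2} {y2.1} {y4.2}
In normal form, the second expression is {out.1, y1.2} {out.2} {y1.1, y2.2} {y2.1, y3.1, y3.2, y4.2} {y4.1}
Different reductions; not equal.


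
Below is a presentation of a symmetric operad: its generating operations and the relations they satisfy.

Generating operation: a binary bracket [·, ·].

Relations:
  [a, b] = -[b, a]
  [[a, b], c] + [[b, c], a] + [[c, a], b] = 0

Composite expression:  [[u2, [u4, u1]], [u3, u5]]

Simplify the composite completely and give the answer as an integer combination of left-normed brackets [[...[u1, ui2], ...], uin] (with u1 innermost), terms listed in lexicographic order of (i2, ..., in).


[[[[u1, u4], u2], u3], u5] - [[[[u1, u4], u2], u5], u3]

Left-normed coefficients sit on the u1-initial expansion words.
Composite bracket: [[u2, [u4, u1]], [u3, u5]]
Each bracket splits as ab - ba, giving 16 signed words (2^4 = 16).
Coefficients come from the u1-initial words:
  word u1u4u2u3u5 has sign +1, contributing +[[[[u1, u4], u2], u3], u5]
  word u1u4u2u5u3 has sign -1, contributing -[[[[u1, u4], u2], u5], u3]


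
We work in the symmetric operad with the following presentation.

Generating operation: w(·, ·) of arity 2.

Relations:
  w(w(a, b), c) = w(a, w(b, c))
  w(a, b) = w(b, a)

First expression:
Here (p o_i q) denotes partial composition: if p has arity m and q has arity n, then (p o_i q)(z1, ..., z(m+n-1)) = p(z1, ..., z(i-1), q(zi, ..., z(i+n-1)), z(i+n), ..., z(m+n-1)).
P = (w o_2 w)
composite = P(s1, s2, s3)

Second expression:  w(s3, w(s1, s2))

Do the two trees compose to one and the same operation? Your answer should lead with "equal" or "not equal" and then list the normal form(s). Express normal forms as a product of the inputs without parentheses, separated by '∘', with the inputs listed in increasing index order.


equal — both sides give s1 ∘ s2 ∘ s3

Reducing the first expression gives s1 ∘ s2 ∘ s3
Reducing the second expression gives s1 ∘ s2 ∘ s3
Both agree, so they are equal.


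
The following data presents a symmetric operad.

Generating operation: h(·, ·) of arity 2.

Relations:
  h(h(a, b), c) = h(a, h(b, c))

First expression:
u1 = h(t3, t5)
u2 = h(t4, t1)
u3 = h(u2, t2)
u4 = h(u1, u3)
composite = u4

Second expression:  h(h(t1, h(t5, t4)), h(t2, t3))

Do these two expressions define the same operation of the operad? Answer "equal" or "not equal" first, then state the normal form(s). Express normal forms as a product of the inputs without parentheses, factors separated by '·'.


not equal; the first gives t3 · t5 · t4 · t1 · t2 and the second t1 · t5 · t4 · t2 · t3

The first expression, normalized: t3 · t5 · t4 · t1 · t2
The second expression, normalized: t1 · t5 · t4 · t2 · t3
Distinct normal forms: not equal.


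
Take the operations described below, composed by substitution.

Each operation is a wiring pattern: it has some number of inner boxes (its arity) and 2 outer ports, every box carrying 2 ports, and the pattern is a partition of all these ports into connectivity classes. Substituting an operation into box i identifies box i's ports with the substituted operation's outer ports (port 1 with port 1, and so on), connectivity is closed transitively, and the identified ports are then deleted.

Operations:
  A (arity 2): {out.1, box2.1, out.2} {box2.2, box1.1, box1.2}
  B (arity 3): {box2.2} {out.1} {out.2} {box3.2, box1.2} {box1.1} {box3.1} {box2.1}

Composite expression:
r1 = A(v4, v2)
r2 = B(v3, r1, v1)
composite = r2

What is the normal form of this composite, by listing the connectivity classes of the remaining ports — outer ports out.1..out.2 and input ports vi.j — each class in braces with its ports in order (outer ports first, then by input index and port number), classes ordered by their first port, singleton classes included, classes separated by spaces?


{out.1} {out.2} {v1.1} {v1.2, v3.2} {v2.1} {v2.2, v4.1, v4.2} {v3.1}


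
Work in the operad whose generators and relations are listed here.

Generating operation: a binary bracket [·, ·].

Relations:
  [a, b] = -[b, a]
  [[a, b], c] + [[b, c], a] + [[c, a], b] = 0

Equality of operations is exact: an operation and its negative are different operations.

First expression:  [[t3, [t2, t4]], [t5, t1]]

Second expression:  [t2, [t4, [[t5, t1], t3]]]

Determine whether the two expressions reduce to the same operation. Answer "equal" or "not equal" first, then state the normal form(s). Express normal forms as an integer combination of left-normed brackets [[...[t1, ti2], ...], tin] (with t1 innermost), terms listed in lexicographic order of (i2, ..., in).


The first composite normalizes to -[[[[t1, t5], t2], t4], t3] + [[[[t1, t5], t3], t2], t4] - [[[[t1, t5], t3], t4], t2] + [[[[t1, t5], t4], t2], t3]
The second composite normalizes to -[[[[t1, t5], t3], t4], t2]
No match — not equal.

not equal; first: -[[[[t1, t5], t2], t4], t3] + [[[[t1, t5], t3], t2], t4] - [[[[t1, t5], t3], t4], t2] + [[[[t1, t5], t4], t2], t3]; second: -[[[[t1, t5], t3], t4], t2]


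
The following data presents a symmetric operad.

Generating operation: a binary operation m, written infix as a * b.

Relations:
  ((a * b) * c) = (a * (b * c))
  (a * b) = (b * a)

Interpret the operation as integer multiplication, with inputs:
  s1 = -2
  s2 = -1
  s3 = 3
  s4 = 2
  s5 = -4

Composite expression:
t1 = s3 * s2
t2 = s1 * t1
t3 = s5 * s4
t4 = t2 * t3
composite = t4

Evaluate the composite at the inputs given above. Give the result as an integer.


(s3 * s2) = -3
(s1 * (s3 * s2)) = 6
(s5 * s4) = -8
((s1 * (s3 * s2)) * (s5 * s4)) = -48

-48


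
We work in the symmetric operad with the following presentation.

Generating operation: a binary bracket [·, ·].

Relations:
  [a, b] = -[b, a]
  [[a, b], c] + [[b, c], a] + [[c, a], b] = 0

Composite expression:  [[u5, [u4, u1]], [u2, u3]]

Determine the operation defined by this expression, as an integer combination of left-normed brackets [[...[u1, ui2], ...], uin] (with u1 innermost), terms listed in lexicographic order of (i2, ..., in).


Left-normed coefficients sit on the u1-initial expansion words.
Composite bracket: [[u5, [u4, u1]], [u2, u3]]
Expanding via [a, b] = ab - ba: 16 signed words (2^4 = 16).
Words beginning with u1 determine it all:
  from u1u4u5u2u3, sign +1: term +[[[[u1, u4], u5], u2], u3]
  from u1u4u5u3u2, sign -1: term -[[[[u1, u4], u5], u3], u2]

[[[[u1, u4], u5], u2], u3] - [[[[u1, u4], u5], u3], u2]


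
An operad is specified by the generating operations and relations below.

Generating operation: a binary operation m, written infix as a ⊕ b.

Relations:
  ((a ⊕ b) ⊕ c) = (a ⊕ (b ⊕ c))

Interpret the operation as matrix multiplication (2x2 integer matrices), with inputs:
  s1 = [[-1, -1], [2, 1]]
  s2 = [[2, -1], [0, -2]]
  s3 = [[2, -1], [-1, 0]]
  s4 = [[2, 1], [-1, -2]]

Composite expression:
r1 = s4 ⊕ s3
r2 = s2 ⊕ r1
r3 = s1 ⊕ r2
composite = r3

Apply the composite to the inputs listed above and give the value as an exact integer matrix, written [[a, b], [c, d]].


(s4 ⊕ s3) = [[3, -2], [0, 1]]
(s2 ⊕ (s4 ⊕ s3)) = [[6, -5], [0, -2]]
(s1 ⊕ (s2 ⊕ (s4 ⊕ s3))) = [[-6, 7], [12, -12]]

[[-6, 7], [12, -12]]


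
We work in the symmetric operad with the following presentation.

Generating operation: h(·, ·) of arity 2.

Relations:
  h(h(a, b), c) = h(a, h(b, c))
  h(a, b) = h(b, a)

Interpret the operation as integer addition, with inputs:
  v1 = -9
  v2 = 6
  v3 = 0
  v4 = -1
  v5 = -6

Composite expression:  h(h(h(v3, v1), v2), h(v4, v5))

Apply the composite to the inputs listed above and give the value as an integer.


-10

h(v3, v1) = -9
h(h(v3, v1), v2) = -3
h(v4, v5) = -7
h(h(h(v3, v1), v2), h(v4, v5)) = -10


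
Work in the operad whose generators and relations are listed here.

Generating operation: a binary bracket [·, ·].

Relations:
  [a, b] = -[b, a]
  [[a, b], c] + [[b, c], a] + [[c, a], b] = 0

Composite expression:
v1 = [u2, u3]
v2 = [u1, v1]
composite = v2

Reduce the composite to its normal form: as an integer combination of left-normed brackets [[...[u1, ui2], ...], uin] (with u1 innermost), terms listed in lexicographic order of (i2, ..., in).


Skip Jacobi rewriting: expand, keep u1-initial words, read off terms.
Composite bracket: [u1, [u2, u3]]
The bracket unfolds into 4 signed words via [a, b] = ab - ba (2^2 = 4).
Coefficients come from the u1-initial words:
  u1u2u3 (sign +1) contributes +[[u1, u2], u3]
  u1u3u2 (sign -1) contributes -[[u1, u3], u2]

[[u1, u2], u3] - [[u1, u3], u2]


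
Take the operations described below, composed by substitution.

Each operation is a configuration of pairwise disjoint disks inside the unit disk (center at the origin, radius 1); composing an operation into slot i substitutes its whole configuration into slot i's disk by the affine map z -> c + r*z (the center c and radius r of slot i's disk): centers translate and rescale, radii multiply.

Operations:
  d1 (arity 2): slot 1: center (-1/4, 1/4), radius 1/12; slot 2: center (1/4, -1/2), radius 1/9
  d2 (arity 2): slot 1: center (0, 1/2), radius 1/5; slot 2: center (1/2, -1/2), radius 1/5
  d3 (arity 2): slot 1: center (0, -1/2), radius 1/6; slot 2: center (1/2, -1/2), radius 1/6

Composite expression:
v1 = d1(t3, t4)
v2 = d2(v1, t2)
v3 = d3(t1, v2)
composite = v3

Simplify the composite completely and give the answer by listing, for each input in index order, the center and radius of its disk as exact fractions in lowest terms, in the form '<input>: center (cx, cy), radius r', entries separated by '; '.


Only the slot chain above each t matters under d3; compose those maps.
input t1: applying the 1 nested substitution gives center (0, -1/2), radius 1/6
input t3: applying the 3 nested substitutions gives center (59/120, -49/120), radius 1/360
input t4: applying the 3 nested substitutions gives center (61/120, -13/30), radius 1/270
input t2: applying the 2 nested substitutions gives center (7/12, -7/12), radius 1/30

t1: center (0, -1/2), radius 1/6; t2: center (7/12, -7/12), radius 1/30; t3: center (59/120, -49/120), radius 1/360; t4: center (61/120, -13/30), radius 1/270


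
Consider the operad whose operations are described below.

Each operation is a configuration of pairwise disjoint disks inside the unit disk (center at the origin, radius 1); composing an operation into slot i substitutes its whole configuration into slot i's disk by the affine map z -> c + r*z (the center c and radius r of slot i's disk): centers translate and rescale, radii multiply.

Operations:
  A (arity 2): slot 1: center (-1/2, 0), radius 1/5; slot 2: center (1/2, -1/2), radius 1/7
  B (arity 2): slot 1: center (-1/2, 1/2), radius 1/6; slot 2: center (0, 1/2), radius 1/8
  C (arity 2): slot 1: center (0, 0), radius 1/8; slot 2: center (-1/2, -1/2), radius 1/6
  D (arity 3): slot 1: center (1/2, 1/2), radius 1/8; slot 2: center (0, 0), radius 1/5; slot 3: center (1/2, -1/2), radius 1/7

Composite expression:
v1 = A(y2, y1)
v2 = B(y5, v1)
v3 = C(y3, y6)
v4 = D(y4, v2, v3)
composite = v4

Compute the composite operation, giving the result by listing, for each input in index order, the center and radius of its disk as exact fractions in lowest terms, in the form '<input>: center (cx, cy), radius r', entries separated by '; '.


y1: center (1/80, 7/80), radius 1/280; y2: center (-1/80, 1/10), radius 1/200; y3: center (1/2, -1/2), radius 1/56; y4: center (1/2, 1/2), radius 1/8; y5: center (-1/10, 1/10), radius 1/30; y6: center (3/7, -4/7), radius 1/42

Follow each y-input down from D: c' goes to c + r*c', radius to r*r'.
for y4, the 1-step affine chain lands on center (1/2, 1/2), radius 1/8
for y5, the 2-step affine chain lands on center (-1/10, 1/10), radius 1/30
for y2, the 3-step affine chain lands on center (-1/80, 1/10), radius 1/200
for y1, the 3-step affine chain lands on center (1/80, 7/80), radius 1/280
for y3, the 2-step affine chain lands on center (1/2, -1/2), radius 1/56
for y6, the 2-step affine chain lands on center (3/7, -4/7), radius 1/42


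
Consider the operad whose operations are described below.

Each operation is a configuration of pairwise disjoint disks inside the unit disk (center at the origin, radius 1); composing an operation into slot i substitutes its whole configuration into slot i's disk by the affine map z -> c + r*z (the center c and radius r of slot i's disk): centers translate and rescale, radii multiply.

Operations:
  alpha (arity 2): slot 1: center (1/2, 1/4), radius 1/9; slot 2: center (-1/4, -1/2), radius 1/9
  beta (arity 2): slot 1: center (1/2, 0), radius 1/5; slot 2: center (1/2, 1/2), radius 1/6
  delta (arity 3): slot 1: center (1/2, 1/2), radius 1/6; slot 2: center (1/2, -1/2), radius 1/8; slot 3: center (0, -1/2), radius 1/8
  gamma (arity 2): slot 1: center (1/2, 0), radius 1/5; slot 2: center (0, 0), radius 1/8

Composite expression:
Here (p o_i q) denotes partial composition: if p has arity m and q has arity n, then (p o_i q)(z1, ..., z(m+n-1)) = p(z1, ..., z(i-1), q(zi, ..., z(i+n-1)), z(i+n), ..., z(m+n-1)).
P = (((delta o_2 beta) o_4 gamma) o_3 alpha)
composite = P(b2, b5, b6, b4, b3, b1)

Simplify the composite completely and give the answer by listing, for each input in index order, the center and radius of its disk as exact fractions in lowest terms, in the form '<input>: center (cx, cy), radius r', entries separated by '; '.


b1: center (0, -1/2), radius 1/64; b2: center (1/2, 1/2), radius 1/6; b3: center (1/16, -1/2), radius 1/40; b4: center (107/192, -43/96), radius 1/432; b5: center (9/16, -1/2), radius 1/40; b6: center (55/96, -83/192), radius 1/432

Affine substitution under delta: radii multiply and b-centers shift.
for b2, the 1-step affine chain lands on center (1/2, 1/2), radius 1/6
for b5, the 2-step affine chain lands on center (9/16, -1/2), radius 1/40
for b6, the 3-step affine chain lands on center (55/96, -83/192), radius 1/432
for b4, the 3-step affine chain lands on center (107/192, -43/96), radius 1/432
for b3, the 2-step affine chain lands on center (1/16, -1/2), radius 1/40
for b1, the 2-step affine chain lands on center (0, -1/2), radius 1/64


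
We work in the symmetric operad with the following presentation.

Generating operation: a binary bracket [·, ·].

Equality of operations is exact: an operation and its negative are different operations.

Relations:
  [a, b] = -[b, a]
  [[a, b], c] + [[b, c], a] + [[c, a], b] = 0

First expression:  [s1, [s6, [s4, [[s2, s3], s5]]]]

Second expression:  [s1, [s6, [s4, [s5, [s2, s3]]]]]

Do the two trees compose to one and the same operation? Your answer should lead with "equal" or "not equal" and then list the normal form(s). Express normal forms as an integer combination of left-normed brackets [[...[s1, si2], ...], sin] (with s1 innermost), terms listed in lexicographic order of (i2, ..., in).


not equal; the first gives [[[[[s1, s2], s3], s5], s4], s6] - [[[[[s1, s3], s2], s5], s4], s6] - [[[[[s1, s4], s2], s3], s5], s6] + [[[[[s1, s4], s3], s2], s5], s6] + [[[[[s1, s4], s5], s2], s3], s6] - [[[[[s1, s4], s5], s3], s2], s6] - [[[[[s1, s5], s2], s3], s4], s6] + [[[[[s1, s5], s3], s2], s4], s6] - [[[[[s1, s6], s2], s3], s5], s4] + [[[[[s1, s6], s3], s2], s5], s4] + [[[[[s1, s6], s4], s2], s3], s5] - [[[[[s1, s6], s4], s3], s2], s5] - [[[[[s1, s6], s4], s5], s2], s3] + [[[[[s1, s6], s4], s5], s3], s2] + [[[[[s1, s6], s5], s2], s3], s4] - [[[[[s1, s6], s5], s3], s2], s4] and the second -[[[[[s1, s2], s3], s5], s4], s6] + [[[[[s1, s3], s2], s5], s4], s6] + [[[[[s1, s4], s2], s3], s5], s6] - [[[[[s1, s4], s3], s2], s5], s6] - [[[[[s1, s4], s5], s2], s3], s6] + [[[[[s1, s4], s5], s3], s2], s6] + [[[[[s1, s5], s2], s3], s4], s6] - [[[[[s1, s5], s3], s2], s4], s6] + [[[[[s1, s6], s2], s3], s5], s4] - [[[[[s1, s6], s3], s2], s5], s4] - [[[[[s1, s6], s4], s2], s3], s5] + [[[[[s1, s6], s4], s3], s2], s5] + [[[[[s1, s6], s4], s5], s2], s3] - [[[[[s1, s6], s4], s5], s3], s2] - [[[[[s1, s6], s5], s2], s3], s4] + [[[[[s1, s6], s5], s3], s2], s4]
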